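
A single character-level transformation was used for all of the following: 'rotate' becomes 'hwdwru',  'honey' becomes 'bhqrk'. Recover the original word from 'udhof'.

clear

The output letters match the input read backwards, each shifted +3: rotate reversed is etator. Two steps: reverse the string, then apply a Caesar shift of +3.
Undoing it on udhof: shift back: u−3=r, d−3=a, h−3=e, o−3=l, f−3=c → raelc; then reverse → clear.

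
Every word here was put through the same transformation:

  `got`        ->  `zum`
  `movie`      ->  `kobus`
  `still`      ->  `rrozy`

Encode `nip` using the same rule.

The output letters match the input read backwards, each shifted +6: got reversed is tog. Two steps: reverse the string, then apply a Caesar shift of +6.
On nip: reverse → pin; then shift: p+6=v, i+6=o, n+6=t.

vot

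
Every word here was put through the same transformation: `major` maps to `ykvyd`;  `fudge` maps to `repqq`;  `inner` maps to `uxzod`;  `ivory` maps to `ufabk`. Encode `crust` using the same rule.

obgcf

Shifts by position in major: pos 0: m→y (+12), pos 1: a→k (+10), pos 2: j→v (+12), pos 3: o→y (+10) — repeating every 2. The shifts repeat in a cycle of length 2: positions 0,1,… shift by +12, +10, then the pattern repeats.
Applying it to crust: c+12=o, r+10=b, u+12=g, s+10=c, t+12=f.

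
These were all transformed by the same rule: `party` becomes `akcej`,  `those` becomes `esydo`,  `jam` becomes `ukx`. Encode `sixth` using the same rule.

The shift depends on letter class: consonant p→a is +11, but vowel a→k is +10. The rule splits by letter class: vowels +10, consonants +11.
Applying it to sixth: s(cons)+11=d, i(vowel)+10=s, x(cons)+11=i, t(cons)+11=e, h(cons)+11=s.

dsies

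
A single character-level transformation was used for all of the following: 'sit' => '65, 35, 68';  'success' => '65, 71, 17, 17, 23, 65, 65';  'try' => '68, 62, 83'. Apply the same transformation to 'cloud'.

s(#19)→65 and i(#9)→35: differences scale by 3, so n = 3·pos + 8. With a=1..z=26, the number is 3·pos + 8.
Applying it to cloud: c=3→17, l=12→44, o=15→53, u=21→71, d=4→20.

17, 44, 53, 71, 20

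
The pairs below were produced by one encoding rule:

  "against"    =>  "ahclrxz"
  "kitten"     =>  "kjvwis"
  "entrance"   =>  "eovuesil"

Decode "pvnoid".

pulley

In against: a→a is +0, g→h is +1, a→c is +2, i→l is +3 — the shift increases by 1 each position. The shift increases by 1 at each position, starting from +0: 0, 1, 2, ….
Reversing it on pvnoid: p−0=p, v−1=u, n−2=l, o−3=l, i−4=e, d−5=y.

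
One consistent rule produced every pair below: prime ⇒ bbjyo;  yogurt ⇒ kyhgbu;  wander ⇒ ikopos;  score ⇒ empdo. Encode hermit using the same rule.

tosysu

Shifts by position in prime: pos 0: p→b (+12), pos 1: r→b (+10), pos 2: i→j (+1), pos 3: m→y (+12), pos 4: e→o (+10) — repeating every 3. It's a Vigenère-style cipher with numeric key [12,10,1]: position i shifts by key[i mod 3].
Applying it to hermit: h+12=t, e+10=o, r+1=s, m+12=y, i+10=s, t+1=u.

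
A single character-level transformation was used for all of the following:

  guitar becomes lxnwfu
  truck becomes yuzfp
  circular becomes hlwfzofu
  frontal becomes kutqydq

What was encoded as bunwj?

write

Shifts by position in guitar: pos 0: g→l (+5), pos 1: u→x (+3), pos 2: i→n (+5), pos 3: t→w (+3) — repeating every 2. The shifts repeat in a cycle of length 2: positions 0,1,… shift by +5, +3, then the pattern repeats.
Reversing it on bunwj: b−5=w, u−3=r, n−5=i, w−3=t, j−5=e.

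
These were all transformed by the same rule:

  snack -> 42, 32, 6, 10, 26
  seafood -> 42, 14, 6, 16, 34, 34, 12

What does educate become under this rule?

s(#19)→42 and n(#14)→32: differences scale by 2, so n = 2·pos + 4. With a=1..z=26, the number is 2·pos + 4.
On educate: e=5→14, d=4→12, u=21→46, c=3→10, a=1→6, t=20→44, e=5→14.

14, 12, 46, 10, 6, 44, 14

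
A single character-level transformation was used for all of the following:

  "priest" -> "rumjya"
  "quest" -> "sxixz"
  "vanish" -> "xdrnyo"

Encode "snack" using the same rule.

uqehq

Each letter shifts forward by (position + 2), i.e. 2, 3, 4, … — the shift grows by one for each successive letter.
For snack: s+2=u, n+3=q, a+4=e, c+5=h, k+6=q.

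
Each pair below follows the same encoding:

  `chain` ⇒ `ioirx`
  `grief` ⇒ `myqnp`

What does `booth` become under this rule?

In chain: c→i is +6, h→o is +7, a→i is +8, i→r is +9 — the shift increases by 1 each position. Each letter shifts forward by (position + 6), i.e. 6, 7, 8, … — the shift grows by one for each successive letter.
On booth: b+6=h, o+7=v, o+8=w, t+9=c, h+10=r.

hvwcr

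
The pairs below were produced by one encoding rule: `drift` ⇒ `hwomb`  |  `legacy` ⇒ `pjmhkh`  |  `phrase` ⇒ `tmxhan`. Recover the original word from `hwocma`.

In drift: d→h is +4, r→w is +5, i→o is +6, f→m is +7 — the shift increases by 1 each position. Each letter shifts forward by (position + 4), i.e. 4, 5, 6, … — the shift grows by one for each successive letter.
Undoing it on hwocma: h−4=d, w−5=r, o−6=i, c−7=v, m−8=e, a−9=r.

driver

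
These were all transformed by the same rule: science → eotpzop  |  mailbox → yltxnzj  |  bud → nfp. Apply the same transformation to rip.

The shift depends on letter class: consonant s→e is +12, but vowel i→t is +11. The rule splits by letter class: vowels +11, consonants +12.
Applying it to rip: r(cons)+12=d, i(vowel)+11=t, p(cons)+12=b.

dtb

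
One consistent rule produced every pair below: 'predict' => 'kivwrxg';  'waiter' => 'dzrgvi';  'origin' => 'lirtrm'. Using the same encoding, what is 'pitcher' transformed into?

krgxsvi

Each pair mirrors across the alphabet (p↔k, r↔i, e↔v): positions sum to 25. Each letter is replaced by its mirror in the alphabet: a↔z, b↔y, c↔x, and so on (the Atbash cipher).
On pitcher: p↔k, i↔r, t↔g, c↔x, h↔s, e↔v, r↔i.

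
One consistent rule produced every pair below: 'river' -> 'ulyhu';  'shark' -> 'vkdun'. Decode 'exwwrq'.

This is a Caesar cipher with shift 3.
Reversing it on exwwrq: e−3=b, x−3=u, w−3=t, w−3=t, r−3=o, q−3=n.

button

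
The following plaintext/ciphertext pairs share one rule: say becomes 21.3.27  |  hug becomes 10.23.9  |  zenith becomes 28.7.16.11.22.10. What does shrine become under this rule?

s is letter #19 and maps to 21: an offset of 2. Each letter is replaced by its alphabet position (a=1..z=26) + 2.
Applying it to shrine: s=19→21, h=8→10, r=18→20, i=9→11, n=14→16, e=5→7.

21.10.20.11.16.7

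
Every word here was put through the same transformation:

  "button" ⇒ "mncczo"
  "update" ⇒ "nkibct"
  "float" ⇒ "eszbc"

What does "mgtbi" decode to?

bread

b(1)→m(12) and u(20)→n(13) fit y≡11x+1 (mod 26); the inverse of 11 mod 26 is 19. This is an affine cipher: with a=0,…,z=25, each position x becomes (11x+1) mod 26.
Decoding mgtbi: m(12)→19·(12−1)≡1=b; g(6)→19·(6−1)≡17=r; t(19)→19·(19−1)≡4=e; b(1)→19·(1−1)≡0=a; i(8)→19·(8−1)≡3=d (all mod 26).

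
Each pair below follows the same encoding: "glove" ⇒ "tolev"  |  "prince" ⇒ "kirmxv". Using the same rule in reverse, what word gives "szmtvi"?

hanger

Letters are reflected about the middle of the alphabet (position → 25−position): Atbash.
Decoding szmtvi: s↔h, z↔a, m↔n, t↔g, v↔e, i↔r.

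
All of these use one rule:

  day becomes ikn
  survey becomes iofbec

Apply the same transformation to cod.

The output letters match the input read backwards, each shifted +10: day reversed is yad. Read the word backwards and shift each letter +10.
Applying it to cod: reverse → doc; then shift: d+10=n, o+10=y, c+10=m.

nym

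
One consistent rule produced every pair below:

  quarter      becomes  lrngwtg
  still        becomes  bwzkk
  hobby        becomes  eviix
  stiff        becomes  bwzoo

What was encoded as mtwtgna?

veteran

Each letter's alphabet position (a=0..z=25) is mapped through 21·x+13 mod 26 — an affine cipher.
Decoding mtwtgna: m(12)→5·(12−13)≡21=v; t(19)→5·(19−13)≡4=e; w(22)→5·(22−13)≡19=t; t(19)→5·(19−13)≡4=e; g(6)→5·(6−13)≡17=r; n(13)→5·(13−13)≡0=a; a(0)→5·(0−13)≡13=n (all mod 26).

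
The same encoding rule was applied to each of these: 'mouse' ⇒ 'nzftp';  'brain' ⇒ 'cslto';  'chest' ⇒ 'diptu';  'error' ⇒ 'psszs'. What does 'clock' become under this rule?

dmzdl

The shift depends on letter class: consonant m→n is +1, but vowel o→z is +11. The rule splits by letter class: vowels +11, consonants +1.
Applying it to clock: c(cons)+1=d, l(cons)+1=m, o(vowel)+11=z, c(cons)+1=d, k(cons)+1=l.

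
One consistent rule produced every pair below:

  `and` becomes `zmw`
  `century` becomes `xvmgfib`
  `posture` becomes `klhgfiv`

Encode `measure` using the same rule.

nvzhfiv

Each pair mirrors across the alphabet (a↔z, n↔m, d↔w): positions sum to 25. This is the alphabet-reversal cipher (Atbash): a becomes z, b becomes y, etc.
For measure: m↔n, e↔v, a↔z, s↔h, u↔f, r↔i, e↔v.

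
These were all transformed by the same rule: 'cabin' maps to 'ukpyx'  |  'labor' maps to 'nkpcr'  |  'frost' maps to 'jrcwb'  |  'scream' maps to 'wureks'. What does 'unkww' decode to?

c(2)→u(20) and a(0)→k(10) fit y≡5x+10 (mod 26); the inverse of 5 mod 26 is 21. This is an affine cipher: with a=0,…,z=25, each position x becomes (5x+10) mod 26.
Reversing it on unkww: u(20)→21·(20−10)≡2=c; n(13)→21·(13−10)≡11=l; k(10)→21·(10−10)≡0=a; w(22)→21·(22−10)≡18=s; w(22)→21·(22−10)≡18=s (all mod 26).

class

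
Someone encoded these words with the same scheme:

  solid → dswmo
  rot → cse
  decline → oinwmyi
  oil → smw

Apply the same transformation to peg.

air

The shift depends on letter class: consonant s→d is +11, but vowel o→s is +4. Two shifts are in play — +4 for a/e/i/o/u, +11 for every other letter.
For peg: p(cons)+11=a, e(vowel)+4=i, g(cons)+11=r.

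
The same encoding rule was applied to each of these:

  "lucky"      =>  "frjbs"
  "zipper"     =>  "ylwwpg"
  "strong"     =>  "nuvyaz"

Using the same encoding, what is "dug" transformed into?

nbk

The output letters match the input read backwards, each shifted +7: lucky reversed is ykcul. The word is reversed, then every letter is shifted forward by 7.
On dug: reverse → gud; then shift: g+7=n, u+7=b, d+7=k.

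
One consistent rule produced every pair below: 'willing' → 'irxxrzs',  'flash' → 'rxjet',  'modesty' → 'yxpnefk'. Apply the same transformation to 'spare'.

The shift depends on letter class: consonant w→i is +12, but vowel i→r is +9. The rule splits by letter class: vowels +9, consonants +12.
On spare: s(cons)+12=e, p(cons)+12=b, a(vowel)+9=j, r(cons)+12=d, e(vowel)+9=n.

ebjdn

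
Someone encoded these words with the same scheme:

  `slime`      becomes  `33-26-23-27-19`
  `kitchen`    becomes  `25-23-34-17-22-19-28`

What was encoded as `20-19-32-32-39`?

ferry

s is letter #19 and maps to 33: an offset of 14. Letters become their 1-based position plus 14 (so a→15, b→16, …).
Decoding 20-19-32-32-39: 20→(20−14)÷1=6=f, 19→(19−14)÷1=5=e, 32→(32−14)÷1=18=r, 32→(32−14)÷1=18=r, 39→(39−14)÷1=25=y.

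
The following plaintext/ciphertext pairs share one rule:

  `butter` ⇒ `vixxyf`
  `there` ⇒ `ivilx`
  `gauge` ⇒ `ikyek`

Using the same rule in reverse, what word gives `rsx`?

The output letters match the input read backwards, each shifted +4: butter reversed is rettub. The word is reversed, then every letter is shifted forward by 4.
Decoding rsx: shift back: r−4=n, s−4=o, x−4=t → not; then reverse → ton.

ton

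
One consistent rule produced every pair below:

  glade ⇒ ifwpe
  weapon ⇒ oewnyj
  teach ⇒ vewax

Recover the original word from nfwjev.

planet

This is an affine cipher: with a=0,…,z=25, each position x becomes (15x+22) mod 26.
Reversing it on nfwjev: n(13)→7·(13−22)≡15=p; f(5)→7·(5−22)≡11=l; w(22)→7·(22−22)≡0=a; j(9)→7·(9−22)≡13=n; e(4)→7·(4−22)≡4=e; v(21)→7·(21−22)≡19=t (all mod 26).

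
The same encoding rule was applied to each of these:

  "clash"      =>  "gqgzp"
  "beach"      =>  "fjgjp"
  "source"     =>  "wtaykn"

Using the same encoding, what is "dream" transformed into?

In clash: c→g is +4, l→q is +5, a→g is +6, s→z is +7 — the shift increases by 1 each position. Letter i (0-indexed) is shifted by i+4, so successive shifts are 4, 5, 6, ….
For dream: d+4=h, r+5=w, e+6=k, a+7=h, m+8=u.

hwkhu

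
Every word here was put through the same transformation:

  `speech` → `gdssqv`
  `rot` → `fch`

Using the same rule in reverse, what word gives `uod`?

gap

Compare letters: s→g is +14, p→d is +14, e→s is +14 — a constant shift. Each letter is shifted forward by 14 in the alphabet (a Caesar shift of +14).
Undoing it on uod: u−14=g, o−14=a, d−14=p.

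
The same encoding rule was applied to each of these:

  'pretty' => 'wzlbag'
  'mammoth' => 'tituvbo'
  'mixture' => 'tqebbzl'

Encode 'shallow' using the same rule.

Shifts by position in pretty: pos 0: p→w (+7), pos 1: r→z (+8), pos 2: e→l (+7), pos 3: t→b (+8) — repeating every 2. A repeating key of period 2 is used — shifts +7, +8 over and over.
On shallow: s+7=z, h+8=p, a+7=h, l+8=t, l+7=s, o+8=w, w+7=d.

zphtswd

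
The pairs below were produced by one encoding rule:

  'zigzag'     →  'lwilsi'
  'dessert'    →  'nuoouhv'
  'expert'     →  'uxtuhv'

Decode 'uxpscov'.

Treating letters as 0–25, the rule is x ↦ 7x + 18 (mod 26).
Reversing it on uxpscov: u(20)→15·(20−18)≡4=e; x(23)→15·(23−18)≡23=x; p(15)→15·(15−18)≡7=h; s(18)→15·(18−18)≡0=a; c(2)→15·(2−18)≡20=u; o(14)→15·(14−18)≡18=s; v(21)→15·(21−18)≡19=t (all mod 26).

exhaust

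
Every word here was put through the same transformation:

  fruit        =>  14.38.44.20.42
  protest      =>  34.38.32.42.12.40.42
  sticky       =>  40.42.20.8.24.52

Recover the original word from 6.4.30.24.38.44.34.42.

bankrupt

f(#6)→14 and r(#18)→38: differences scale by 2, so n = 2·pos + 2. Each letter becomes 2×(its alphabet position, a=1..z=26) + 2.
Undoing it on 6.4.30.24.38.44.34.42: 6→(6−2)÷2=2=b, 4→(4−2)÷2=1=a, 30→(30−2)÷2=14=n, 24→(24−2)÷2=11=k, 38→(38−2)÷2=18=r, 44→(44−2)÷2=21=u, 34→(34−2)÷2=16=p, 42→(42−2)÷2=20=t.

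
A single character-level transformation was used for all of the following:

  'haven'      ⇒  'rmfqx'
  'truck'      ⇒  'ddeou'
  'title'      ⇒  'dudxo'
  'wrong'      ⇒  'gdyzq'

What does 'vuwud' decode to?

A repeating key of period 2 is used — shifts +10, +12 over and over.
Reversing it on vuwud: v−10=l, u−12=i, w−10=m, u−12=i, d−10=t.

limit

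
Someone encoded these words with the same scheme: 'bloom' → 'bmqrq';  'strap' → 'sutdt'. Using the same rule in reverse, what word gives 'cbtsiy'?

carpet

In bloom: b→b is +0, l→m is +1, o→q is +2, o→r is +3 — the shift increases by 1 each position. Each letter shifts forward by its position index (0, 1, 2, …) — the shift grows by one for each successive letter.
Decoding cbtsiy: c−0=c, b−1=a, t−2=r, s−3=p, i−4=e, y−5=t.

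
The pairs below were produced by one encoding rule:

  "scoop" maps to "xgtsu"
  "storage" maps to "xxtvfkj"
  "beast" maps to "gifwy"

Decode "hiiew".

Shifts by position in scoop: pos 0: s→x (+5), pos 1: c→g (+4), pos 2: o→t (+5), pos 3: o→s (+4) — repeating every 2. The shifts repeat in a cycle of length 2: positions 0,1,… shift by +5, +4, then the pattern repeats.
Undoing it on hiiew: h−5=c, i−4=e, i−5=d, e−4=a, w−5=r.

cedar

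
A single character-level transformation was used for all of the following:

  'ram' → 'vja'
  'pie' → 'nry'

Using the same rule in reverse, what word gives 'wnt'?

The output letters match the input read backwards, each shifted +9: ram reversed is mar. Read the word backwards and shift each letter +9.
Undoing it on wnt: shift back: w−9=n, n−9=e, t−9=k → nek; then reverse → ken.

ken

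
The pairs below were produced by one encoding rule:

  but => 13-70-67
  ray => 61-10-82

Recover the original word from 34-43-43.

ill

b(#2)→13 and u(#21)→70: differences scale by 3, so n = 3·pos + 7. Each letter becomes 3×(its alphabet position, a=1..z=26) + 7.
Decoding 34-43-43: 34→(34−7)÷3=9=i, 43→(43−7)÷3=12=l, 43→(43−7)÷3=12=l.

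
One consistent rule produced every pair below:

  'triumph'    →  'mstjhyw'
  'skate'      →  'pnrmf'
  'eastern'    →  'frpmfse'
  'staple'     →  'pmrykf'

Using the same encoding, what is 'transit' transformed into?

msreptm

t(19)→m(12) and r(17)→s(18) fit y≡23x+17 (mod 26); the inverse of 23 mod 26 is 17. Each letter's alphabet position (a=0..z=25) is mapped through 23·x+17 mod 26 — an affine cipher.
On transit: t(19)→23·19+17≡12=m; r(17)→23·17+17≡18=s; a(0)→23·0+17≡17=r; n(13)→23·13+17≡4=e; s(18)→23·18+17≡15=p; i(8)→23·8+17≡19=t; t(19)→23·19+17≡12=m (all mod 26).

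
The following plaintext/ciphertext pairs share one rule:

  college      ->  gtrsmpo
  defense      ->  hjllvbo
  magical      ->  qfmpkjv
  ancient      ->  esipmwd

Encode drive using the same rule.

In college: c→g is +4, o→t is +5, l→r is +6, l→s is +7 — the shift increases by 1 each position. The shift increases by 1 at each position, starting from +4: 4, 5, 6, ….
On drive: d+4=h, r+5=w, i+6=o, v+7=c, e+8=m.

hwocm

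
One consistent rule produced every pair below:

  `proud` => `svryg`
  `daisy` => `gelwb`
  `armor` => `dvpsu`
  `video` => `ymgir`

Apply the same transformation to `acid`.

dglh

Shifts by position in proud: pos 0: p→s (+3), pos 1: r→v (+4), pos 2: o→r (+3), pos 3: u→y (+4) — repeating every 2. The shifts repeat in a cycle of length 2: positions 0,1,… shift by +3, +4, then the pattern repeats.
On acid: a+3=d, c+4=g, i+3=l, d+4=h.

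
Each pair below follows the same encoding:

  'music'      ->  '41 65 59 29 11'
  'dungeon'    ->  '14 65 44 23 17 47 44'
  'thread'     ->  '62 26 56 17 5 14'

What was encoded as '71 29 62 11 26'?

Each letter becomes 3×(its alphabet position, a=1..z=26) + 2.
Reversing it on 71 29 62 11 26: 71→(71−2)÷3=23=w, 29→(29−2)÷3=9=i, 62→(62−2)÷3=20=t, 11→(11−2)÷3=3=c, 26→(26−2)÷3=8=h.

witch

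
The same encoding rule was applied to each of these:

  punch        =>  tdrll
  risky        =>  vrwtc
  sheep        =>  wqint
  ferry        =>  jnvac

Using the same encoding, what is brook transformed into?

fasxo

Shifts by position in punch: pos 0: p→t (+4), pos 1: u→d (+9), pos 2: n→r (+4), pos 3: c→l (+9) — repeating every 2. It's a Vigenère-style cipher with numeric key [4,9]: position i shifts by key[i mod 2].
For brook: b+4=f, r+9=a, o+4=s, o+9=x, k+4=o.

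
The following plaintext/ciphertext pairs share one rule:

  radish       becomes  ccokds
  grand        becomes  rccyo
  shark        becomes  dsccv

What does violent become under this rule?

gkqwgye

Vowels shift forward by 2 and consonants shift forward by 11.
For violent: v(cons)+11=g, i(vowel)+2=k, o(vowel)+2=q, l(cons)+11=w, e(vowel)+2=g, n(cons)+11=y, t(cons)+11=e.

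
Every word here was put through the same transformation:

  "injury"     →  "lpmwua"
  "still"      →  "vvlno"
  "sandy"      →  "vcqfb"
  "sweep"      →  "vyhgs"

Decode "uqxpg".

round

Shifts by position in injury: pos 0: i→l (+3), pos 1: n→p (+2), pos 2: j→m (+3), pos 3: u→w (+2) — repeating every 2. The shifts repeat in a cycle of length 2: positions 0,1,… shift by +3, +2, then the pattern repeats.
Decoding uqxpg: u−3=r, q−2=o, x−3=u, p−2=n, g−3=d.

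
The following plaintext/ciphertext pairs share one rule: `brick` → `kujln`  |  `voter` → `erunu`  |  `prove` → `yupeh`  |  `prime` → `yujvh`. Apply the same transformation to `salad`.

Shifts by position in brick: pos 0: b→k (+9), pos 1: r→u (+3), pos 2: i→j (+1), pos 3: c→l (+9), pos 4: k→n (+3) — repeating every 3. A repeating key of period 3 is used — shifts +9, +3, +1 over and over.
For salad: s+9=b, a+3=d, l+1=m, a+9=j, d+3=g.

bdmjg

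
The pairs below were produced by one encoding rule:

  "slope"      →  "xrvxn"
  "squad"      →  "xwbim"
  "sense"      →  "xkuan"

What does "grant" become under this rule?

lxhvc

Letter i (0-indexed) is shifted by i+5, so successive shifts are 5, 6, 7, ….
For grant: g+5=l, r+6=x, a+7=h, n+8=v, t+9=c.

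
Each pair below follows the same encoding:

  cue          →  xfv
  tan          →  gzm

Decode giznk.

tramp

Each pair mirrors across the alphabet (c↔x, u↔f, e↔v): positions sum to 25. This is the alphabet-reversal cipher (Atbash): a becomes z, b becomes y, etc.
Reversing it on giznk: g↔t, i↔r, z↔a, n↔m, k↔p.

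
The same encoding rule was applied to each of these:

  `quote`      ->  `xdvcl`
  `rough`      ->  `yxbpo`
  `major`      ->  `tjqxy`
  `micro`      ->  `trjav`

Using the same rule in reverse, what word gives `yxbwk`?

Shifts by position in quote: pos 0: q→x (+7), pos 1: u→d (+9), pos 2: o→v (+7), pos 3: t→c (+9) — repeating every 2. A repeating key of period 2 is used — shifts +7, +9 over and over.
Decoding yxbwk: y−7=r, x−9=o, b−7=u, w−9=n, k−7=d.

round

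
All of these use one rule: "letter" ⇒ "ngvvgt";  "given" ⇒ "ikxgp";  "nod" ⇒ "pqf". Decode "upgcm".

Compare letters: l→n is +2, e→g is +2, t→v is +2 — a constant shift. This is a Caesar cipher with shift 2.
Decoding upgcm: u−2=s, p−2=n, g−2=e, c−2=a, m−2=k.

sneak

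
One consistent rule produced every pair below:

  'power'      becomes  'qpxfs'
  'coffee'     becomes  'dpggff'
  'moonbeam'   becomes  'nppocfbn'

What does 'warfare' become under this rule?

Compare letters: p→q is +1, o→p is +1, w→x is +1 — a constant shift. This is a Caesar cipher with shift 1.
For warfare: w+1=x, a+1=b, r+1=s, f+1=g, a+1=b, r+1=s, e+1=f.

xbsgbsf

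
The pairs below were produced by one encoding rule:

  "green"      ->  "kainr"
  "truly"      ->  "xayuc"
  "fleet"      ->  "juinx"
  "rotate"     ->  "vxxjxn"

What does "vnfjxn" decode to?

rebate

Shifts by position in green: pos 0: g→k (+4), pos 1: r→a (+9), pos 2: e→i (+4), pos 3: e→n (+9) — repeating every 2. The shifts repeat in a cycle of length 2: positions 0,1,… shift by +4, +9, then the pattern repeats.
Undoing it on vnfjxn: v−4=r, n−9=e, f−4=b, j−9=a, x−4=t, n−9=e.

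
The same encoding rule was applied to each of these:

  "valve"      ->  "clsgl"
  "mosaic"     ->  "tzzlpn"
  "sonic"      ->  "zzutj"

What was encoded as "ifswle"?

Shifts by position in valve: pos 0: v→c (+7), pos 1: a→l (+11), pos 2: l→s (+7), pos 3: v→g (+11) — repeating every 2. A repeating key of period 2 is used — shifts +7, +11 over and over.
Undoing it on ifswle: i−7=b, f−11=u, s−7=l, w−11=l, l−7=e, e−11=t.

bullet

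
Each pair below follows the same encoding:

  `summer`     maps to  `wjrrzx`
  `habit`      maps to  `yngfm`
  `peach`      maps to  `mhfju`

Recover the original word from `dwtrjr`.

The word is reversed, then every letter is shifted forward by 5.
Undoing it on dwtrjr: shift back: d−5=y, w−5=r, t−5=o, r−5=m, j−5=e, r−5=m → yromem; then reverse → memory.

memory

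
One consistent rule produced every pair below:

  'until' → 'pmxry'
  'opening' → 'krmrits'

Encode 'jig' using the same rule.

kmn

The output letters match the input read backwards, each shifted +4: until reversed is litnu. Read the word backwards and shift each letter +4.
For jig: reverse → gij; then shift: g+4=k, i+4=m, j+4=n.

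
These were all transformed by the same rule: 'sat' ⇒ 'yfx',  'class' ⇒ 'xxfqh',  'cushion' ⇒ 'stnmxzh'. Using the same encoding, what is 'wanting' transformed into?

The output letters match the input read backwards, each shifted +5: sat reversed is tas. Two steps: reverse the string, then apply a Caesar shift of +5.
For wanting: reverse → gnitnaw; then shift: g+5=l, n+5=s, i+5=n, t+5=y, n+5=s, a+5=f, w+5=b.

lsnysfb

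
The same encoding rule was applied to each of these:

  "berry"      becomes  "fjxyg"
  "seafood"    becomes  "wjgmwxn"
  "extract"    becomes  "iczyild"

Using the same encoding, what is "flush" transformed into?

jqazp

In berry: b→f is +4, e→j is +5, r→x is +6, r→y is +7 — the shift increases by 1 each position. The shift increases by 1 at each position, starting from +4: 4, 5, 6, ….
Applying it to flush: f+4=j, l+5=q, u+6=a, s+7=z, h+8=p.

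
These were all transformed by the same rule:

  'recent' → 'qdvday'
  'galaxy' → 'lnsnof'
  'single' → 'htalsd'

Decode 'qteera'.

ribbon

r(17)→q(16) and e(4)→d(3) fit y≡17x+13 (mod 26); the inverse of 17 mod 26 is 23. Treating letters as 0–25, the rule is x ↦ 17x + 13 (mod 26).
Reversing it on qteera: q(16)→23·(16−13)≡17=r; t(19)→23·(19−13)≡8=i; e(4)→23·(4−13)≡1=b; e(4)→23·(4−13)≡1=b; r(17)→23·(17−13)≡14=o; a(0)→23·(0−13)≡13=n (all mod 26).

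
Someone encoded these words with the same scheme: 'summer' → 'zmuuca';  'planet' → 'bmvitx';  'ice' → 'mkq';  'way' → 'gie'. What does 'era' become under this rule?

izm

The output letters match the input read backwards, each shifted +8: summer reversed is remmus. Read the word backwards and shift each letter +8.
Applying it to era: reverse → are; then shift: a+8=i, r+8=z, e+8=m.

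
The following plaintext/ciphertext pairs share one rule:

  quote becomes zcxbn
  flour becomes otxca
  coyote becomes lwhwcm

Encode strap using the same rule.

The shifts repeat in a cycle of length 2: positions 0,1,… shift by +9, +8, then the pattern repeats.
On strap: s+9=b, t+8=b, r+9=a, a+8=i, p+9=y.

bbaiy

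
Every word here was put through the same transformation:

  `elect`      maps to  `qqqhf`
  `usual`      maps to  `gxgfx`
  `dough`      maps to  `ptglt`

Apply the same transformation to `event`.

The shifts repeat in a cycle of length 2: positions 0,1,… shift by +12, +5, then the pattern repeats.
For event: e+12=q, v+5=a, e+12=q, n+5=s, t+12=f.

qaqsf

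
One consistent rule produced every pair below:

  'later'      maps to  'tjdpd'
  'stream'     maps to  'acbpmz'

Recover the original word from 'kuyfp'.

cloud

In later: l→t is +8, a→j is +9, t→d is +10, e→p is +11 — the shift increases by 1 each position. The shift increases by 1 at each position, starting from +8: 8, 9, 10, ….
Reversing it on kuyfp: k−8=c, u−9=l, y−10=o, f−11=u, p−12=d.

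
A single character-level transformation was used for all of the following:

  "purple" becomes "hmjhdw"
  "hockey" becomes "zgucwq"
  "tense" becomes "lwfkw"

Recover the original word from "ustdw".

Compare letters: p→h is +18, u→m is +18, r→j is +18 — a constant shift. This is a Caesar cipher with shift 18.
Undoing it on ustdw: u−18=c, s−18=a, t−18=b, d−18=l, w−18=e.

cable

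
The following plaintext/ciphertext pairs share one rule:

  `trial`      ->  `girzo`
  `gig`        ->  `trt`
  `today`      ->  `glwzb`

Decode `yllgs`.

booth

Each pair mirrors across the alphabet (t↔g, r↔i, i↔r): positions sum to 25. Each letter is replaced by its mirror in the alphabet: a↔z, b↔y, c↔x, and so on (the Atbash cipher).
Decoding yllgs: y↔b, l↔o, l↔o, g↔t, s↔h.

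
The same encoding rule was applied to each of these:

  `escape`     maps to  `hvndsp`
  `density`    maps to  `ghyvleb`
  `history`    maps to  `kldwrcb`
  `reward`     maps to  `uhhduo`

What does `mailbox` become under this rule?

Shifts by position in escape: pos 0: e→h (+3), pos 1: s→v (+3), pos 2: c→n (+11), pos 3: a→d (+3), pos 4: p→s (+3), pos 5: e→p (+11) — repeating every 3. A repeating key of period 3 is used — shifts +3, +3, +11 over and over.
For mailbox: m+3=p, a+3=d, i+11=t, l+3=o, b+3=e, o+11=z, x+3=a.

pdtoeza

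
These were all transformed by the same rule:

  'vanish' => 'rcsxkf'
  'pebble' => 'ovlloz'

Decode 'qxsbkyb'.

The output letters match the input read backwards, each shifted +10: vanish reversed is hsinav. Two steps: reverse the string, then apply a Caesar shift of +10.
Undoing it on qxsbkyb: shift back: q−10=g, x−10=n, s−10=i, b−10=r, k−10=a, y−10=o, b−10=r → gniraor; then reverse → roaring.

roaring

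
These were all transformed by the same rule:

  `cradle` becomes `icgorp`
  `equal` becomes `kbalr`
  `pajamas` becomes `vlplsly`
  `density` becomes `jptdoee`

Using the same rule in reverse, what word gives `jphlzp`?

debate

Shifts by position in cradle: pos 0: c→i (+6), pos 1: r→c (+11), pos 2: a→g (+6), pos 3: d→o (+11) — repeating every 2. The shifts repeat in a cycle of length 2: positions 0,1,… shift by +6, +11, then the pattern repeats.
Decoding jphlzp: j−6=d, p−11=e, h−6=b, l−11=a, z−6=t, p−11=e.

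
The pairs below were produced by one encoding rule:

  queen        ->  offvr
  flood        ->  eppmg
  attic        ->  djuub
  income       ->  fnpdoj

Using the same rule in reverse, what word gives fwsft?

serve

The output letters match the input read backwards, each shifted +1: queen reversed is neeuq. Two steps: reverse the string, then apply a Caesar shift of +1.
Undoing it on fwsft: shift back: f−1=e, w−1=v, s−1=r, f−1=e, t−1=s → evres; then reverse → serve.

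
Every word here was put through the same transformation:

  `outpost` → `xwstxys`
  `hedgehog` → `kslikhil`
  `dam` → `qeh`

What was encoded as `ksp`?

The output letters match the input read backwards, each shifted +4: outpost reversed is tsoptuo. Two steps: reverse the string, then apply a Caesar shift of +4.
Reversing it on ksp: shift back: k−4=g, s−4=o, p−4=l → gol; then reverse → log.

log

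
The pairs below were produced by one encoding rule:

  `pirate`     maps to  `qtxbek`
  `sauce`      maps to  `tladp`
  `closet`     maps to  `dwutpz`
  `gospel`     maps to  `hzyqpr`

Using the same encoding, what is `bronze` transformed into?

Shifts by position in pirate: pos 0: p→q (+1), pos 1: i→t (+11), pos 2: r→x (+6), pos 3: a→b (+1), pos 4: t→e (+11), pos 5: e→k (+6) — repeating every 3. The shifts repeat in a cycle of length 3: positions 0,1,… shift by +1, +11, +6, then the pattern repeats.
On bronze: b+1=c, r+11=c, o+6=u, n+1=o, z+11=k, e+6=k.

ccuokk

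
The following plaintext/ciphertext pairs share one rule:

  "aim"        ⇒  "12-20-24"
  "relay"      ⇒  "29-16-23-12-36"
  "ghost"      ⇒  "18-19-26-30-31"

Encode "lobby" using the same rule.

Letters become their 1-based position plus 11 (so a→12, b→13, …).
On lobby: l=12→23, o=15→26, b=2→13, b=2→13, y=25→36.

23-26-13-13-36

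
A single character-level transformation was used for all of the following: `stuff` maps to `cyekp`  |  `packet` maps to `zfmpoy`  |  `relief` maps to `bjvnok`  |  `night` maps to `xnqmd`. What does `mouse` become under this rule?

Shifts by position in stuff: pos 0: s→c (+10), pos 1: t→y (+5), pos 2: u→e (+10), pos 3: f→k (+5) — repeating every 2. It's a Vigenère-style cipher with numeric key [10,5]: position i shifts by key[i mod 2].
For mouse: m+10=w, o+5=t, u+10=e, s+5=x, e+10=o.

wtexo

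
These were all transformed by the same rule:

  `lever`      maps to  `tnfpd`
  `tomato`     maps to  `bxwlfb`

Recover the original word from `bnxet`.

tenth

In lever: l→t is +8, e→n is +9, v→f is +10, e→p is +11 — the shift increases by 1 each position. The shift increases by 1 at each position, starting from +8: 8, 9, 10, ….
Decoding bnxet: b−8=t, n−9=e, x−10=n, e−11=t, t−12=h.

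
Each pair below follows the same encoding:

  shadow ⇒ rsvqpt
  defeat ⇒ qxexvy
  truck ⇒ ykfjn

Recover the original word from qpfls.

dough

s(18)→r(17) and h(7)→s(18) fit y≡7x+21 (mod 26); the inverse of 7 mod 26 is 15. This is an affine cipher: with a=0,…,z=25, each position x becomes (7x+21) mod 26.
Decoding qpfls: q(16)→15·(16−21)≡3=d; p(15)→15·(15−21)≡14=o; f(5)→15·(5−21)≡20=u; l(11)→15·(11−21)≡6=g; s(18)→15·(18−21)≡7=h (all mod 26).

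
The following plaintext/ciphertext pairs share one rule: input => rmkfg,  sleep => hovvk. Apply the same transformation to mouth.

nlfgs

Each pair mirrors across the alphabet (i↔r, n↔m, p↔k): positions sum to 25. This is the alphabet-reversal cipher (Atbash): a becomes z, b becomes y, etc.
Applying it to mouth: m↔n, o↔l, u↔f, t↔g, h↔s.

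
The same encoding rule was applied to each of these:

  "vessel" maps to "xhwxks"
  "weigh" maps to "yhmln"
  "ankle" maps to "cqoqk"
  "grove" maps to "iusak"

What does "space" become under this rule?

In vessel: v→x is +2, e→h is +3, s→w is +4, s→x is +5 — the shift increases by 1 each position. The shift increases by 1 at each position, starting from +2: 2, 3, 4, ….
On space: s+2=u, p+3=s, a+4=e, c+5=h, e+6=k.

usehk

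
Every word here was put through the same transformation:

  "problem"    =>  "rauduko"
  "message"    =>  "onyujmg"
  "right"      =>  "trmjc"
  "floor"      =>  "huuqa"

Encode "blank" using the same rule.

Shifts by position in problem: pos 0: p→r (+2), pos 1: r→a (+9), pos 2: o→u (+6), pos 3: b→d (+2), pos 4: l→u (+9), pos 5: e→k (+6) — repeating every 3. A repeating key of period 3 is used — shifts +2, +9, +6 over and over.
On blank: b+2=d, l+9=u, a+6=g, n+2=p, k+9=t.

dugpt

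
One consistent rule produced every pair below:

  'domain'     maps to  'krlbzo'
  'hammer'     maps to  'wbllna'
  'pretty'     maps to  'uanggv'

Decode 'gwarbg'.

throat

d(3)→k(10) and o(14)→r(17) fit y≡3x+1 (mod 26); the inverse of 3 mod 26 is 9. This is an affine cipher: with a=0,…,z=25, each position x becomes (3x+1) mod 26.
Reversing it on gwarbg: g(6)→9·(6−1)≡19=t; w(22)→9·(22−1)≡7=h; a(0)→9·(0−1)≡17=r; r(17)→9·(17−1)≡14=o; b(1)→9·(1−1)≡0=a; g(6)→9·(6−1)≡19=t (all mod 26).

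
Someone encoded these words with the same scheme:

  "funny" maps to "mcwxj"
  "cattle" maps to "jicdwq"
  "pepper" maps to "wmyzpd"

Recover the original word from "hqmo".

aide

In funny: f→m is +7, u→c is +8, n→w is +9, n→x is +10 — the shift increases by 1 each position. Each letter shifts forward by (position + 7), i.e. 7, 8, 9, … — the shift grows by one for each successive letter.
Reversing it on hqmo: h−7=a, q−8=i, m−9=d, o−10=e.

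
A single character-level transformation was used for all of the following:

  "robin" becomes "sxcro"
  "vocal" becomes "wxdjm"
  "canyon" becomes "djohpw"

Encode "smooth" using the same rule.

tvpxuq

It's a Vigenère-style cipher with numeric key [1,9]: position i shifts by key[i mod 2].
For smooth: s+1=t, m+9=v, o+1=p, o+9=x, t+1=u, h+9=q.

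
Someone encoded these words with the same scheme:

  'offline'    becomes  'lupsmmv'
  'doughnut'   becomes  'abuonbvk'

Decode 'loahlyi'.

breathe

Read the word backwards and shift each letter +7.
Undoing it on loahlyi: shift back: l−7=e, o−7=h, a−7=t, h−7=a, l−7=e, y−7=r, i−7=b → ehtaerb; then reverse → breathe.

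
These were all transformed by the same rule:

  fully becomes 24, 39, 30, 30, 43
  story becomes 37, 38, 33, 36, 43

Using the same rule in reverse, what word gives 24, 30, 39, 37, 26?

flush

Each letter is replaced by its alphabet position (a=1..z=26) + 18.
Decoding 24, 30, 39, 37, 26: 24→(24−18)÷1=6=f, 30→(30−18)÷1=12=l, 39→(39−18)÷1=21=u, 37→(37−18)÷1=19=s, 26→(26−18)÷1=8=h.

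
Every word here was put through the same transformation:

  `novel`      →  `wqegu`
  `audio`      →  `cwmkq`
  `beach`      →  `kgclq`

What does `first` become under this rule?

The shift depends on letter class: consonant n→w is +9, but vowel o→q is +2. The rule splits by letter class: vowels +2, consonants +9.
For first: f(cons)+9=o, i(vowel)+2=k, r(cons)+9=a, s(cons)+9=b, t(cons)+9=c.

okabc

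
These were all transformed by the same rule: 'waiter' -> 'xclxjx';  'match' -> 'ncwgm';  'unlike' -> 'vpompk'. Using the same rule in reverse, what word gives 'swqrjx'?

runner

In waiter: w→x is +1, a→c is +2, i→l is +3, t→x is +4 — the shift increases by 1 each position. Each letter shifts forward by (position + 1), i.e. 1, 2, 3, … — the shift grows by one for each successive letter.
Undoing it on swqrjx: s−1=r, w−2=u, q−3=n, r−4=n, j−5=e, x−6=r.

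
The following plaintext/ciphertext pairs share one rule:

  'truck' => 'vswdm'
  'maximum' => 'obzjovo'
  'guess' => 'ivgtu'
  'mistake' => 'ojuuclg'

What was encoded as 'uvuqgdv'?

suspect

The shifts repeat in a cycle of length 2: positions 0,1,… shift by +2, +1, then the pattern repeats.
Decoding uvuqgdv: u−2=s, v−1=u, u−2=s, q−1=p, g−2=e, d−1=c, v−2=t.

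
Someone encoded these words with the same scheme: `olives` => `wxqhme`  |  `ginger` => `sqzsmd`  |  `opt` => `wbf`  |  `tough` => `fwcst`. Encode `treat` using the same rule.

The shift depends on letter class: consonant l→x is +12, but vowel o→w is +8. Vowels shift forward by 8 and consonants shift forward by 12.
Applying it to treat: t(cons)+12=f, r(cons)+12=d, e(vowel)+8=m, a(vowel)+8=i, t(cons)+12=f.

fdmif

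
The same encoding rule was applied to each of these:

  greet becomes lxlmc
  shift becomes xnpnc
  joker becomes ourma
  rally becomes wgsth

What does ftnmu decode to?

In greet: g→l is +5, r→x is +6, e→l is +7, e→m is +8 — the shift increases by 1 each position. Each letter shifts forward by (position + 5), i.e. 5, 6, 7, … — the shift grows by one for each successive letter.
Decoding ftnmu: f−5=a, t−6=n, n−7=g, m−8=e, u−9=l.

angel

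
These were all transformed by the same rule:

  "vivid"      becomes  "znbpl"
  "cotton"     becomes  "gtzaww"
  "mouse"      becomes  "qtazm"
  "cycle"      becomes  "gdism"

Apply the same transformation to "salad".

wfrhl

In vivid: v→z is +4, i→n is +5, v→b is +6, i→p is +7 — the shift increases by 1 each position. The shift increases by 1 at each position, starting from +4: 4, 5, 6, ….
For salad: s+4=w, a+5=f, l+6=r, a+7=h, d+8=l.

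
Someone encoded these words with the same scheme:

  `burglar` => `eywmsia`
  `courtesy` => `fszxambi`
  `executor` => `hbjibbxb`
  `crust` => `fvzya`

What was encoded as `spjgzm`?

In burglar: b→e is +3, u→y is +4, r→w is +5, g→m is +6 — the shift increases by 1 each position. The shift increases by 1 at each position, starting from +3: 3, 4, 5, ….
Decoding spjgzm: s−3=p, p−4=l, j−5=e, g−6=a, z−7=s, m−8=e.

please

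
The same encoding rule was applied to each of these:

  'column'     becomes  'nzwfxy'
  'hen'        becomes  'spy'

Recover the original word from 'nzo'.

This is a Caesar cipher with shift 11.
Decoding nzo: n−11=c, z−11=o, o−11=d.

cod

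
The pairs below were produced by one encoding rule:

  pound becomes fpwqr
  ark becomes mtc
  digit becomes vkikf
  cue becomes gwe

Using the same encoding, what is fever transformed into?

Two steps: reverse the string, then apply a Caesar shift of +2.
On fever: reverse → revef; then shift: r+2=t, e+2=g, v+2=x, e+2=g, f+2=h.

tgxgh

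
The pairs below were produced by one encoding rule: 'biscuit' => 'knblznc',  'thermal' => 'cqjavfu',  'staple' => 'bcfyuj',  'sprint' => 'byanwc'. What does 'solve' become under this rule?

btuej

Two shifts are in play — +5 for a/e/i/o/u, +9 for every other letter.
Applying it to solve: s(cons)+9=b, o(vowel)+5=t, l(cons)+9=u, v(cons)+9=e, e(vowel)+5=j.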